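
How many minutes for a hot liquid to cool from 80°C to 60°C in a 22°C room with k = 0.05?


From T(t) = T_a + (T₀ - T_a)e^(-kt), set T(t) = 60:
(60 - 22) / (80 - 22) = e^(-0.05t), so t = -ln(0.655)/0.05 ≈ 8.5 minutes.


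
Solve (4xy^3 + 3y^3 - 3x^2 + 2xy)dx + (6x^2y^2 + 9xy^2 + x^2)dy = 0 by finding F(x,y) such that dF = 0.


Check exactness: ∂M/∂y = 12xy^2 + 9y^2 + 2x and ∂N/∂x = 12xy^2 + 9y^2 + 2x; equal, so the equation is exact.
Integrate M with respect to x (treating y as constant): ∫M dx = 2x^2y^3 + 3xy^3 - x^3 + x^2y + h(y).
Differentiate w.r.t. y and set equal to N: all terms match, so h'(y) = 0 and h is a constant absorbed into C.
General solution: 2x^2y^3 + 3xy^3 - x^3 + x^2y = C.


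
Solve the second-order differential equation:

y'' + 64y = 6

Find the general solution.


Homogeneous part: r² + 64 = 0 ⇒ r = ±8i, so y_h = C₁cos(8x) + C₂sin(8x).
Try constant y_p = A; plug in: 64A = 6 ⇒ A = 3/32.
General solution: y = C₁cos(8x) + C₂sin(8x) + 3/32.


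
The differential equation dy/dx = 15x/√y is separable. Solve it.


Separate: √y dy = 15x dx.
Integrate: (2/3)y^(3/2) = (15/2)x² + C.


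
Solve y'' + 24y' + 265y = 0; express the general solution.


Characteristic equation: r² + 24r + 265 = 0.
Discriminant is negative; roots r = -12 ± 11i (complex conjugate pair).
General solution uses e^(α x)(C₁ cos(β x) + C₂ sin(β x)): y = e^(-12x)(C₁cos(11x) + C₂sin(11x)).


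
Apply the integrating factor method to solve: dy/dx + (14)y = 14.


P(x) = 14, Q(x) = 14; integrating factor μ = e^(14x).
(μ y)' = 14e^(14x) ⇒ μ y = e^(14x) + C.
Divide by μ: y = 1 + Ce^(-14x).


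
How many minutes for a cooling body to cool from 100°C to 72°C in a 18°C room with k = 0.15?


From T(t) = T_a + (T₀ - T_a)e^(-kt), set T(t) = 72:
(72 - 18) / (100 - 18) = e^(-0.15t), so t = -ln(0.659)/0.15 ≈ 2.8 minutes.


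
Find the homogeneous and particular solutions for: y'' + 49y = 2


Homogeneous part: r² + 49 = 0 ⇒ r = ±7i, so y_h = C₁cos(7x) + C₂sin(7x).
Try constant y_p = A; plug in: 49A = 2 ⇒ A = 2/49.
General solution: y = C₁cos(7x) + C₂sin(7x) + 2/49.


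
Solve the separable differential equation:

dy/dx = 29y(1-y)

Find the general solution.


Separate: dy/[y(1-y)] = 29 dx.
Partial fractions: 1/[y(1-y)] = 1/y + 1/(1-y).
Integrate: ln|y/(1-y)| = 29x + C₀.
Solve for y: y = 1/(1 + Ce^(-29x)).


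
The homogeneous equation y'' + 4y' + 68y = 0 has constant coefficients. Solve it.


Characteristic equation: r² + 4r + 68 = 0.
Discriminant is negative; roots r = -2 ± 8i (complex conjugate pair).
General solution uses e^(α x)(C₁ cos(β x) + C₂ sin(β x)): y = e^(-2x)(C₁cos(8x) + C₂sin(8x)).


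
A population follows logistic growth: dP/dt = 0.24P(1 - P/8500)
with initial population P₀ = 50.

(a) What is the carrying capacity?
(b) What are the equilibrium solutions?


Logistic ODE dP/dt = 0.24P(1 - P/8500) has equilibria where dP/dt = 0, i.e. P = 0 or P = 8500.
The coefficient (1 - P/K) = 0 when P = K, identifying K = 8500 as the carrying capacity.
(a) K = 8500; (b) equilibria P = 0 and P = 8500.


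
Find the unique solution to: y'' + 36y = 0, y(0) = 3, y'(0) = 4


Characteristic roots of r² + 36 = 0 are ±6i, so y = C₁cos(6x) + C₂sin(6x).
Apply y(0) = 3: C₁ = 3. Differentiate and apply y'(0) = 4: 6·C₂ = 4, so C₂ = 2/3.
Particular solution: y = 3cos(6x) + (2/3)sin(6x).


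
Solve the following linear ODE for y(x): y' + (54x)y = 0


P(x) = 54x ⇒ μ = e^(27x²).
Q(x) = 0 so μ y is constant: y = Ce^(-27x²).


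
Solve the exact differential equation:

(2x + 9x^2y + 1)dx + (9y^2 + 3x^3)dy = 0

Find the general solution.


Check exactness: ∂M/∂y = 9x^2 and ∂N/∂x = 9x^2; equal, so the equation is exact.
Integrate M with respect to x (treating y as constant): ∫M dx = x^2 + 3x^3y + x + h(y).
Differentiate w.r.t. y and set equal to N: the x-dependent terms already match, leaving h'(y) = 9y^2. Integrate: h(y) = 3y^3.
So F(x,y) = x^2 + 3y^3 + 3x^3y + x.
General solution: x^2 + 3y^3 + 3x^3y + x = C.


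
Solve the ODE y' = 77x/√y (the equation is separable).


Separate: √y dy = 77x dx.
Integrate: (2/3)y^(3/2) = (77/2)x² + C.


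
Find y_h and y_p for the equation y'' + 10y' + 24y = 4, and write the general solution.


Characteristic roots of r² + 10r + 24 = 0 are -6, -4.
y_h = C₁e^(-6x) + C₂e^(-4x).
Constant forcing; try y_p = A. Then 24A = 4 ⇒ A = 1/6.
General solution: y = C₁e^(-6x) + C₂e^(-4x) + 1/6.


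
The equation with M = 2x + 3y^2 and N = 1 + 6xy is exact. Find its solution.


Check exactness: ∂M/∂y = 6y and ∂N/∂x = 6y; equal, so the equation is exact.
Integrate M with respect to x (treating y as constant): ∫M dx = x^2 + 3xy^2 + h(y).
Differentiate w.r.t. y and set equal to N: the x-dependent terms already match, leaving h'(y) = 1. Integrate: h(y) = y.
So F(x,y) = x^2 + y + 3xy^2.
General solution: x^2 + y + 3xy^2 = C.


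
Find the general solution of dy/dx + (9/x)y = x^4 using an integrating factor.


P(x) = 9/x ⇒ μ = x^9.
(x^9 y)' = x^13 ⇒ x^9 y = x^14/(14) + C.
Solve for y: y = (1/14)x^5 + C/x^9.


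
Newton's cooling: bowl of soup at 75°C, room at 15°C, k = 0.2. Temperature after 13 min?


Newton's law: dT/dt = -k(T - T_a) has solution T(t) = T_a + (T₀ - T_a)e^(-kt).
Plug in T_a = 15, T₀ = 75, k = 0.2, t = 13: T(13) = 15 + (60)e^(-2.60) ≈ 19.5°C.


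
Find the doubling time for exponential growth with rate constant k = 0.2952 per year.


Exponential growth: P(t) = P₀ e^(0.2952t). Set P(t)/P₀ = 2: e^(0.2952t) = 2.
Solve: t = ln(2)/0.2952 ≈ 2.35 years.


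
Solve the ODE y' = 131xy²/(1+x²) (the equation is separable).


Separate: dy/y² = 131x/(1+x²) dx.
Integrate LHS: ∫ dy/y² = -1/y.
Integrate RHS via u = 1+x²: (131/2)ln(1+x²) + C.
Result: -1/y = (131/2)ln(1+x²) + C.


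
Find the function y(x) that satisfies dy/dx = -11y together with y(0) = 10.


General solution of y' = -11y is y = Ce^(-11x).
Apply y(0) = 10: C = 10.
Particular solution: y = 10e^(-11x).


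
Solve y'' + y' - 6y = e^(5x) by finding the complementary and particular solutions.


Characteristic roots of r² + r - 6 = 0 are 2, -3.
y_h = C₁e^(2x) + C₂e^(-3x).
Forcing exponent 5 is not a characteristic root; try y_p = Ae^(5x).
Substitute: A·(25 + (1)·5 + (-6)) = A·24 = 1, so A = 1/24.
General solution: y = C₁e^(2x) + C₂e^(-3x) + (1/24)e^(5x).


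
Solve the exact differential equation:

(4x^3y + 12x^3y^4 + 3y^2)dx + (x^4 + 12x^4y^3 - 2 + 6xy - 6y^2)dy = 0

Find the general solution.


Check exactness: ∂M/∂y = 4x^3 + 48x^3y^3 + 6y and ∂N/∂x = 4x^3 + 48x^3y^3 + 6y; equal, so the equation is exact.
Integrate M with respect to x (treating y as constant): ∫M dx = x^4y + 3x^4y^4 + 3xy^2 + h(y).
Differentiate w.r.t. y and set equal to N: the x-dependent terms already match, leaving h'(y) = -2 - 6y^2. Integrate: h(y) = -2y - 2y^3.
So F(x,y) = x^4y + 3x^4y^4 - 2y + 3xy^2 - 2y^3.
General solution: x^4y + 3x^4y^4 - 2y + 3xy^2 - 2y^3 = C.


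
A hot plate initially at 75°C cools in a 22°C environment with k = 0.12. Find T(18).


Newton's law: dT/dt = -k(T - T_a) has solution T(t) = T_a + (T₀ - T_a)e^(-kt).
Plug in T_a = 22, T₀ = 75, k = 0.12, t = 18: T(18) = 22 + (53)e^(-2.16) ≈ 28.1°C.


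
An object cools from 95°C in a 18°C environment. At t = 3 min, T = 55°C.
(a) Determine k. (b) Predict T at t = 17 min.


Newton's law: T(t) = T_a + (T₀ - T_a)e^(-kt).
(a) Use T(3) = 55: (55 - 18)/(95 - 18) = e^(-k·3), so k = -ln(0.481)/3 ≈ 0.2443.
(b) Apply k to t = 17: T(17) = 18 + (77)e^(-4.153) ≈ 19.2°C.


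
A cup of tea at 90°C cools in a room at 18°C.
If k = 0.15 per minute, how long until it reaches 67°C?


From T(t) = T_a + (T₀ - T_a)e^(-kt), set T(t) = 67:
(67 - 18) / (90 - 18) = e^(-0.15t), so t = -ln(0.681)/0.15 ≈ 2.6 minutes.


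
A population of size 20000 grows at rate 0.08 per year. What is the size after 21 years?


The ODE dP/dt = 0.08P has solution P(t) = P(0)e^(0.08t).
Substitute P(0) = 20000 and t = 21: P(21) = 20000 e^(1.68) ≈ 107311.


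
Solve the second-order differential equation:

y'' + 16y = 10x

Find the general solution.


Homogeneous: r² + 16 = 0 ⇒ r = ±4i, y_h = C₁cos(4x) + C₂sin(4x).
Polynomial forcing; try y_p = Ax + B. Then y_p'' + 16 y_p = 16(Ax + B) = 10x, so B = 0 and A = 5/8.
General solution: y = C₁cos(4x) + C₂sin(4x) + (5/8)x.


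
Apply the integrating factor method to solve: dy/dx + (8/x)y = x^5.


P(x) = 8/x ⇒ μ = x^8.
(x^8 y)' = x^13 ⇒ x^8 y = x^14/(14) + C.
Solve for y: y = (1/14)x^6 + C/x^8.


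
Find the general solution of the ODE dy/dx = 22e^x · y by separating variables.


Separate variables: dy/y = 22e^x dx.
Integrate: ln|y| = 22e^x + C₀.
Exponentiate: y = Ce^(22e^x).


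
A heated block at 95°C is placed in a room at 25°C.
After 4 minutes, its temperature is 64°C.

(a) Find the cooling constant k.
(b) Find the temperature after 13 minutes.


Newton's law: T(t) = T_a + (T₀ - T_a)e^(-kt).
(a) Use T(4) = 64: (64 - 25)/(95 - 25) = e^(-k·4), so k = -ln(0.557)/4 ≈ 0.1462.
(b) Apply k to t = 13: T(13) = 25 + (70)e^(-1.901) ≈ 35.5°C.


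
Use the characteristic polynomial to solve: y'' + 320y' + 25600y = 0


Characteristic equation: r² + 320r + 25600 = 0, i.e. (r + 160)² = 0.
Repeated root r = -160; include an x factor for the second linearly independent solution.
General solution: y = (C₁ + C₂x)e^(-160x).


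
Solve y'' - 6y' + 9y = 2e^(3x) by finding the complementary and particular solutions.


Characteristic polynomial (r - 3)² = 0; repeated root r = 3.
y_h = (C₁ + C₂x)e^(3x). Forcing matches the repeated root (resonance), so try y_p = Ax² e^(3x).
Substitute and solve for A: 2A = 2, so A = 1.
General solution: y = (C₁ + C₂x + x²)e^(3x).


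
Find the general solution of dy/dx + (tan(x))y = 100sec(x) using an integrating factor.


P(x) = tan(x) ⇒ μ = e^(∫tan(x)dx) = sec(x).
(sec(x) y)' = 100sec²(x) ⇒ sec(x) y = 100tan(x) + C.
Multiply by cos(x): y = 100sin(x) + C·cos(x).


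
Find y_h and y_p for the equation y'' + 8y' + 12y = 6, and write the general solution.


Characteristic roots of r² + 8r + 12 = 0 are -6, -2.
y_h = C₁e^(-6x) + C₂e^(-2x).
Constant forcing; try y_p = A. Then 12A = 6 ⇒ A = 1/2.
General solution: y = C₁e^(-6x) + C₂e^(-2x) + 1/2.


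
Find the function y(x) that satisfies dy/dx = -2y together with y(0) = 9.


General solution of y' = -2y is y = Ce^(-2x).
Apply y(0) = 9: C = 9.
Particular solution: y = 9e^(-2x).


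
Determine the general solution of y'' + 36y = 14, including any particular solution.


Homogeneous part: r² + 36 = 0 ⇒ r = ±6i, so y_h = C₁cos(6x) + C₂sin(6x).
Try constant y_p = A; plug in: 36A = 14 ⇒ A = 7/18.
General solution: y = C₁cos(6x) + C₂sin(6x) + 7/18.


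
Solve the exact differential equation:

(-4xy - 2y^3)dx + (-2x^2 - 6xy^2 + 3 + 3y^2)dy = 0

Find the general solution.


Check exactness: ∂M/∂y = -4x - 6y^2 and ∂N/∂x = -4x - 6y^2; equal, so the equation is exact.
Integrate M with respect to x (treating y as constant): ∫M dx = -2x^2y - 2xy^3 + h(y).
Differentiate w.r.t. y and set equal to N: the x-dependent terms already match, leaving h'(y) = 3 + 3y^2. Integrate: h(y) = 3y + y^3.
So F(x,y) = -2x^2y - 2xy^3 + 3y + y^3.
General solution: -2x^2y - 2xy^3 + 3y + y^3 = C.


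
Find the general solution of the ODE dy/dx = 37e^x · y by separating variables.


Separate variables: dy/y = 37e^x dx.
Integrate: ln|y| = 37e^x + C₀.
Exponentiate: y = Ce^(37e^x).


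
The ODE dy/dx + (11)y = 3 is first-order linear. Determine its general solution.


P(x) = 11, Q(x) = 3; integrating factor μ = e^(11x).
(μ y)' = 3e^(11x) ⇒ μ y = (3/11)e^(11x) + C.
Divide by μ: y = 3/11 + Ce^(-11x).


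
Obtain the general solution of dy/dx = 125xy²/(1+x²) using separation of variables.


Separate: dy/y² = 125x/(1+x²) dx.
Integrate LHS: ∫ dy/y² = -1/y.
Integrate RHS via u = 1+x²: (125/2)ln(1+x²) + C.
Result: -1/y = (125/2)ln(1+x²) + C.


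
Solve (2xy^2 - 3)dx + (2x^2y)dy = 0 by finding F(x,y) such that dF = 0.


Check exactness: ∂M/∂y = 4xy and ∂N/∂x = 4xy; equal, so the equation is exact.
Integrate M with respect to x (treating y as constant): ∫M dx = x^2y^2 - 3x + h(y).
Differentiate w.r.t. y and set equal to N: all terms match, so h'(y) = 0 and h is a constant absorbed into C.
General solution: x^2y^2 - 3x = C.


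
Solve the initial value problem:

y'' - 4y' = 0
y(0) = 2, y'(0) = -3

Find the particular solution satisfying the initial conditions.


Characteristic roots of r² - 4r = 0 are 0, 4.
General solution y = c₁ + c₂ e^(4x).
Apply y(0) = 2: c₁ + c₂ = 2. Apply y'(0) = -3: 0 c₁ + 4 c₂ = -3.
Solve: c₁ = 11/4, c₂ = -3/4.
Particular solution: y = 11/4 - (3/4)e^(4x).


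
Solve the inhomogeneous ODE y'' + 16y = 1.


Homogeneous part: r² + 16 = 0 ⇒ r = ±4i, so y_h = C₁cos(4x) + C₂sin(4x).
Try constant y_p = A; plug in: 16A = 1 ⇒ A = 1/16.
General solution: y = C₁cos(4x) + C₂sin(4x) + 1/16.


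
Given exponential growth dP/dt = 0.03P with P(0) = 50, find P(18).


The ODE dP/dt = 0.03P has solution P(t) = P(0)e^(0.03t).
Substitute P(0) = 50 and t = 18: P(18) = 50 e^(0.54) ≈ 86.


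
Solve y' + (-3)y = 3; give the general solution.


P(x) = -3 ⇒ μ = e^(-3x).
(μ y)' = 3e^(-3x) ⇒ μ y = -e^(-3x) + C.
Divide by μ: y = -1 + Ce^(3x).


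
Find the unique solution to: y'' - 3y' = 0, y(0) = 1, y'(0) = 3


Characteristic roots of r² - 3r = 0 are 0, 3.
General solution y = c₁ + c₂ e^(3x).
Apply y(0) = 1: c₁ + c₂ = 1. Apply y'(0) = 3: 0 c₁ + 3 c₂ = 3.
Solve: c₁ = 0, c₂ = 1.
Particular solution: y = 0 + e^(3x).


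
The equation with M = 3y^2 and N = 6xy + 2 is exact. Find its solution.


Check exactness: ∂M/∂y = 6y and ∂N/∂x = 6y; equal, so the equation is exact.
Integrate M with respect to x (treating y as constant): ∫M dx = 3xy^2 + h(y).
Differentiate w.r.t. y and set equal to N: the x-dependent terms already match, leaving h'(y) = 2. Integrate: h(y) = 2y.
So F(x,y) = 3xy^2 + 2y.
General solution: 3xy^2 + 2y = C.


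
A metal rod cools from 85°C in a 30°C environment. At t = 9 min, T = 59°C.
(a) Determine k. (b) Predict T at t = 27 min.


Newton's law: T(t) = T_a + (T₀ - T_a)e^(-kt).
(a) Use T(9) = 59: (59 - 30)/(85 - 30) = e^(-k·9), so k = -ln(0.527)/9 ≈ 0.0711.
(b) Apply k to t = 27: T(27) = 30 + (55)e^(-1.920) ≈ 38.1°C.


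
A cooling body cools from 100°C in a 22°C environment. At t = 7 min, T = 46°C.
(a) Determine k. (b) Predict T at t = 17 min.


Newton's law: T(t) = T_a + (T₀ - T_a)e^(-kt).
(a) Use T(7) = 46: (46 - 22)/(100 - 22) = e^(-k·7), so k = -ln(0.308)/7 ≈ 0.1684.
(b) Apply k to t = 17: T(17) = 22 + (78)e^(-2.862) ≈ 26.5°C.


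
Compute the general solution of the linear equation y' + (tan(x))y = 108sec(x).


P(x) = tan(x) ⇒ μ = e^(∫tan(x)dx) = sec(x).
(sec(x) y)' = 108sec²(x) ⇒ sec(x) y = 108tan(x) + C.
Multiply by cos(x): y = 108sin(x) + C·cos(x).


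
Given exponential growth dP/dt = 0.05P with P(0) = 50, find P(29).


The ODE dP/dt = 0.05P has solution P(t) = P(0)e^(0.05t).
Substitute P(0) = 50 and t = 29: P(29) = 50 e^(1.45) ≈ 213.


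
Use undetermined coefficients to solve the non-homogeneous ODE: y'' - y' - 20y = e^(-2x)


Characteristic roots of r² - r - 20 = 0 are 5, -4.
y_h = C₁e^(5x) + C₂e^(-4x).
Forcing exponent -2 is not a characteristic root; try y_p = Ae^(-2x).
Substitute: A·(4 + (-1)·-2 + (-20)) = A·-14 = 1, so A = -1/14.
General solution: y = C₁e^(5x) + C₂e^(-4x) - (1/14)e^(-2x).


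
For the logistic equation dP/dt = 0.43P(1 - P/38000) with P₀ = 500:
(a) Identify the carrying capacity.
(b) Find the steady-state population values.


Logistic ODE dP/dt = 0.43P(1 - P/38000) has equilibria where dP/dt = 0, i.e. P = 0 or P = 38000.
The coefficient (1 - P/K) = 0 when P = K, identifying K = 38000 as the carrying capacity.
(a) K = 38000; (b) equilibria P = 0 and P = 38000.


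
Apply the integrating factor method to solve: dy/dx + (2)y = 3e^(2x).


P(x) = 2 ⇒ μ = e^(2x).
(μ y)' = 3e^(4x) ⇒ μ y = (3/4)e^(4x) + C.
Divide by μ: y = (3/4)e^(2x) + Ce^(-2x).


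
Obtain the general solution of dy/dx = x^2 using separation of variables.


Integrate both sides with respect to x: y = ∫ x^2 dx = (1/3)x^3 + C.


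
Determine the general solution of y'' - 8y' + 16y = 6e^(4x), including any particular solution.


Characteristic polynomial (r - 4)² = 0; repeated root r = 4.
y_h = (C₁ + C₂x)e^(4x). Forcing matches the repeated root (resonance), so try y_p = Ax² e^(4x).
Substitute and solve for A: 2A = 6, so A = 3.
General solution: y = (C₁ + C₂x + 3x²)e^(4x).


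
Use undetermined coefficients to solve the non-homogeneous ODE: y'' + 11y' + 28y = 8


Characteristic roots of r² + 11r + 28 = 0 are -4, -7.
y_h = C₁e^(-4x) + C₂e^(-7x).
Constant forcing; try y_p = A. Then 28A = 8 ⇒ A = 2/7.
General solution: y = C₁e^(-4x) + C₂e^(-7x) + 2/7.


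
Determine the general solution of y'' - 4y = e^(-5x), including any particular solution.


Characteristic roots of r² - 4 = 0 are 2, -2.
y_h = C₁e^(2x) + C₂e^(-2x).
Forcing exponent -5 is not a characteristic root; try y_p = Ae^(-5x).
Substitute: A·(25 + (0)·-5 + (-4)) = A·21 = 1, so A = 1/21.
General solution: y = C₁e^(2x) + C₂e^(-2x) + (1/21)e^(-5x).


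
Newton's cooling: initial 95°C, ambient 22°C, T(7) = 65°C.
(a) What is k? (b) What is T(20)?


Newton's law: T(t) = T_a + (T₀ - T_a)e^(-kt).
(a) Use T(7) = 65: (65 - 22)/(95 - 22) = e^(-k·7), so k = -ln(0.589)/7 ≈ 0.0756.
(b) Apply k to t = 20: T(20) = 22 + (73)e^(-1.512) ≈ 38.1°C.


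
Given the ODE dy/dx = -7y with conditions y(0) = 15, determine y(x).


General solution of y' = -7y is y = Ce^(-7x).
Apply y(0) = 15: C = 15.
Particular solution: y = 15e^(-7x).


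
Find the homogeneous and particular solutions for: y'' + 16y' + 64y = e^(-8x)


Characteristic polynomial (r + 8)² = 0; repeated root r = -8.
y_h = (C₁ + C₂x)e^(-8x). Forcing matches the repeated root (resonance), so try y_p = Ax² e^(-8x).
Substitute and solve for A: 2A = 1, so A = 1/2.
General solution: y = (C₁ + C₂x + (1/2)x²)e^(-8x).


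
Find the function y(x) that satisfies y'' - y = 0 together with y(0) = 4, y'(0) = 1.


Characteristic roots of r² - 1 = 0 are 1, -1.
General solution y = c₁ e^(x) + c₂ e^(-x).
Apply y(0) = 4: c₁ + c₂ = 4. Apply y'(0) = 1: 1 c₁ - 1 c₂ = 1.
Solve: c₁ = 5/2, c₂ = 3/2.
Particular solution: y = (5/2)e^(x) + (3/2)e^(-x).


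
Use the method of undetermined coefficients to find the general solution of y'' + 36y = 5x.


Homogeneous: r² + 36 = 0 ⇒ r = ±6i, y_h = C₁cos(6x) + C₂sin(6x).
Polynomial forcing; try y_p = Ax + B. Then y_p'' + 36 y_p = 36(Ax + B) = 5x, so B = 0 and A = 5/36.
General solution: y = C₁cos(6x) + C₂sin(6x) + (5/36)x.


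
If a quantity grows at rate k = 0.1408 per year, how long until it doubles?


Exponential growth: P(t) = P₀ e^(0.1408t). Set P(t)/P₀ = 2: e^(0.1408t) = 2.
Solve: t = ln(2)/0.1408 ≈ 4.92 years.


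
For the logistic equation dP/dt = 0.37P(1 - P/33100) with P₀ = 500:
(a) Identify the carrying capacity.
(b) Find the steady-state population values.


Logistic ODE dP/dt = 0.37P(1 - P/33100) has equilibria where dP/dt = 0, i.e. P = 0 or P = 33100.
The coefficient (1 - P/K) = 0 when P = K, identifying K = 33100 as the carrying capacity.
(a) K = 33100; (b) equilibria P = 0 and P = 33100.


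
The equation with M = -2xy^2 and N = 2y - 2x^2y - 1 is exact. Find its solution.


Check exactness: ∂M/∂y = -4xy and ∂N/∂x = -4xy; equal, so the equation is exact.
Integrate M with respect to x (treating y as constant): ∫M dx = -x^2y^2 + h(y).
Differentiate w.r.t. y and set equal to N: the x-dependent terms already match, leaving h'(y) = 2y - 1. Integrate: h(y) = y^2 - y.
So F(x,y) = y^2 - x^2y^2 - y.
General solution: y^2 - x^2y^2 - y = C.


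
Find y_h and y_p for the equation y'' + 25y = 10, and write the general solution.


Homogeneous part: r² + 25 = 0 ⇒ r = ±5i, so y_h = C₁cos(5x) + C₂sin(5x).
Try constant y_p = A; plug in: 25A = 10 ⇒ A = 2/5.
General solution: y = C₁cos(5x) + C₂sin(5x) + 2/5.


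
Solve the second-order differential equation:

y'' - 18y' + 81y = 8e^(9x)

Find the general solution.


Characteristic polynomial (r - 9)² = 0; repeated root r = 9.
y_h = (C₁ + C₂x)e^(9x). Forcing matches the repeated root (resonance), so try y_p = Ax² e^(9x).
Substitute and solve for A: 2A = 8, so A = 4.
General solution: y = (C₁ + C₂x + 4x²)e^(9x).


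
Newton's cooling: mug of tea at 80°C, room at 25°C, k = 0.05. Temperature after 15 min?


Newton's law: dT/dt = -k(T - T_a) has solution T(t) = T_a + (T₀ - T_a)e^(-kt).
Plug in T_a = 25, T₀ = 80, k = 0.05, t = 15: T(15) = 25 + (55)e^(-0.75) ≈ 51.0°C.


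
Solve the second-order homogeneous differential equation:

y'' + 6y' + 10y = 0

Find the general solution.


Characteristic equation: r² + 6r + 10 = 0.
Discriminant is negative; roots r = -3 ± 1i (complex conjugate pair).
General solution uses e^(α x)(C₁ cos(β x) + C₂ sin(β x)): y = e^(-3x)(C₁cos(x) + C₂sin(x)).


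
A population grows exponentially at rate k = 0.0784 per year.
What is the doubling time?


Exponential growth: P(t) = P₀ e^(0.0784t). Set P(t)/P₀ = 2: e^(0.0784t) = 2.
Solve: t = ln(2)/0.0784 ≈ 8.84 years.


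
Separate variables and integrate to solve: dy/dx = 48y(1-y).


Separate: dy/[y(1-y)] = 48 dx.
Partial fractions: 1/[y(1-y)] = 1/y + 1/(1-y).
Integrate: ln|y/(1-y)| = 48x + C₀.
Solve for y: y = 1/(1 + Ce^(-48x)).


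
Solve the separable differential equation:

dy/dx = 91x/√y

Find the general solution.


Separate: √y dy = 91x dx.
Integrate: (2/3)y^(3/2) = (91/2)x² + C.


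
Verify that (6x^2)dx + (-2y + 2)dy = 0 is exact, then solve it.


Check exactness: ∂M/∂y = 0 and ∂N/∂x = 0; equal, so the equation is exact.
Integrate M with respect to x (treating y as constant): ∫M dx = 2x^3 + h(y).
Differentiate w.r.t. y and set equal to N: the x-dependent terms already match, leaving h'(y) = -2y + 2. Integrate: h(y) = -y^2 + 2y.
So F(x,y) = -y^2 + 2y + 2x^3.
General solution: -y^2 + 2y + 2x^3 = C.


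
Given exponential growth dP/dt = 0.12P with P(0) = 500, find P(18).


The ODE dP/dt = 0.12P has solution P(t) = P(0)e^(0.12t).
Substitute P(0) = 500 and t = 18: P(18) = 500 e^(2.16) ≈ 4336.


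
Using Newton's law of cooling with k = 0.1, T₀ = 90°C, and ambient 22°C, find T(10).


Newton's law: dT/dt = -k(T - T_a) has solution T(t) = T_a + (T₀ - T_a)e^(-kt).
Plug in T_a = 22, T₀ = 90, k = 0.1, t = 10: T(10) = 22 + (68)e^(-1.00) ≈ 47.0°C.


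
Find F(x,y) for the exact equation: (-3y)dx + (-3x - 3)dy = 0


Check exactness: ∂M/∂y = -3 and ∂N/∂x = -3; equal, so the equation is exact.
Integrate M with respect to x (treating y as constant): ∫M dx = -3xy + h(y).
Differentiate w.r.t. y and set equal to N: the x-dependent terms already match, leaving h'(y) = -3. Integrate: h(y) = -3y.
So F(x,y) = -3xy - 3y.
General solution: -3xy - 3y = C.


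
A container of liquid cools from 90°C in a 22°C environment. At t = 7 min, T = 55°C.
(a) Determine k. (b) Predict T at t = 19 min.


Newton's law: T(t) = T_a + (T₀ - T_a)e^(-kt).
(a) Use T(7) = 55: (55 - 22)/(90 - 22) = e^(-k·7), so k = -ln(0.485)/7 ≈ 0.1033.
(b) Apply k to t = 19: T(19) = 22 + (68)e^(-1.962) ≈ 31.6°C.


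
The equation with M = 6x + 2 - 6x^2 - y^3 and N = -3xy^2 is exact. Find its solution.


Check exactness: ∂M/∂y = -3y^2 and ∂N/∂x = -3y^2; equal, so the equation is exact.
Integrate M with respect to x (treating y as constant): ∫M dx = 3x^2 + 2x - 2x^3 - xy^3 + h(y).
Differentiate w.r.t. y and set equal to N: all terms match, so h'(y) = 0 and h is a constant absorbed into C.
General solution: 3x^2 + 2x - 2x^3 - xy^3 = C.


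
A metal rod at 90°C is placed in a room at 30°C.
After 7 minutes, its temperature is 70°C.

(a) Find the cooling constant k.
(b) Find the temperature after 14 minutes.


Newton's law: T(t) = T_a + (T₀ - T_a)e^(-kt).
(a) Use T(7) = 70: (70 - 30)/(90 - 30) = e^(-k·7), so k = -ln(0.667)/7 ≈ 0.0579.
(b) Apply k to t = 14: T(14) = 30 + (60)e^(-0.811) ≈ 56.7°C.


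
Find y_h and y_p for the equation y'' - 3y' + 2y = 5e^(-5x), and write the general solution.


Characteristic roots of r² - 3r + 2 = 0 are 1, 2.
y_h = C₁e^(x) + C₂e^(2x).
Forcing exponent -5 is not a characteristic root; try y_p = Ae^(-5x).
Substitute: A·(25 + (-3)·-5 + (2)) = A·42 = 5, so A = 5/42.
General solution: y = C₁e^(x) + C₂e^(2x) + (5/42)e^(-5x).


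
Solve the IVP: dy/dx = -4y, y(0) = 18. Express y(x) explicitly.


General solution of y' = -4y is y = Ce^(-4x).
Apply y(0) = 18: C = 18.
Particular solution: y = 18e^(-4x).


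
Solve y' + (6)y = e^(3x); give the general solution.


P(x) = 6 ⇒ μ = e^(6x).
(μ y)' = e^(9x) ⇒ μ y = e^(9x)/9 + C.
Divide by μ: y = (1/9)e^(3x) + Ce^(-6x).


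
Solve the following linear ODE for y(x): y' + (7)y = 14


P(x) = 7, Q(x) = 14; integrating factor μ = e^(7x).
(μ y)' = 14e^(7x) ⇒ μ y = 2e^(7x) + C.
Divide by μ: y = 2 + Ce^(-7x).


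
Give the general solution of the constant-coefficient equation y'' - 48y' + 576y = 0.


Characteristic equation: r² - 48r + 576 = 0, i.e. (r - 24)² = 0.
Repeated root r = 24; include an x factor for the second linearly independent solution.
General solution: y = (C₁ + C₂x)e^(24x).


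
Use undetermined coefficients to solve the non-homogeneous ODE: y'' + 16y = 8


Homogeneous part: r² + 16 = 0 ⇒ r = ±4i, so y_h = C₁cos(4x) + C₂sin(4x).
Try constant y_p = A; plug in: 16A = 8 ⇒ A = 1/2.
General solution: y = C₁cos(4x) + C₂sin(4x) + 1/2.


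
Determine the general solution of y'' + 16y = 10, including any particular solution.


Homogeneous part: r² + 16 = 0 ⇒ r = ±4i, so y_h = C₁cos(4x) + C₂sin(4x).
Try constant y_p = A; plug in: 16A = 10 ⇒ A = 5/8.
General solution: y = C₁cos(4x) + C₂sin(4x) + 5/8.


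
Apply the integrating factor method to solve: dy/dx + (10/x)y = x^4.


P(x) = 10/x ⇒ μ = x^10.
(x^10 y)' = x^10·x^4 = x^14.
Integrate: x^10 y = x^15/(15) + C.
Solve for y: y = (1/15)x^5 + C/x^10.


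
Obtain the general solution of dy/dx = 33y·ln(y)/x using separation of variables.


Separate: dy/[y ln(y)] = 33 dx/x.
Substitute u = ln(y): du/u = 33 dx/x.
Integrate: ln|ln(y)| = 33ln|x| + C₀, hence ln(y) = C·x^33.


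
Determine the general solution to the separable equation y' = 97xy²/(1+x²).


Separate: dy/y² = 97x/(1+x²) dx.
Integrate LHS: ∫ dy/y² = -1/y.
Integrate RHS via u = 1+x²: (97/2)ln(1+x²) + C.
Result: -1/y = (97/2)ln(1+x²) + C.


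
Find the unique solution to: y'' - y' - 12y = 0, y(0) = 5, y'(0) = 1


Characteristic roots of r² - r - 12 = 0 are 4, -3.
General solution y = c₁ e^(4x) + c₂ e^(-3x).
Apply y(0) = 5: c₁ + c₂ = 5. Apply y'(0) = 1: 4 c₁ - 3 c₂ = 1.
Solve: c₁ = 16/7, c₂ = 19/7.
Particular solution: y = (16/7)e^(4x) + (19/7)e^(-3x).


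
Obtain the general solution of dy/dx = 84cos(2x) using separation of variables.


g(y) = 1, so integrate directly: y = ∫ 84cos(2x) dx = 42sin(2x) + C.


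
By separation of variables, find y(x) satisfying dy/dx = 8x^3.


Integrate both sides with respect to x: y = ∫ 8x^3 dx = 2x^4 + C.


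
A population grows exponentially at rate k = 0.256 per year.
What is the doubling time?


Exponential growth: P(t) = P₀ e^(0.256t). Set P(t)/P₀ = 2: e^(0.256t) = 2.
Solve: t = ln(2)/0.256 ≈ 2.71 years.


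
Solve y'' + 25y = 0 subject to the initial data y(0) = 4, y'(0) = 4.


Characteristic roots of r² + 25 = 0 are ±5i, so y = C₁cos(5x) + C₂sin(5x).
Apply y(0) = 4: C₁ = 4. Differentiate and apply y'(0) = 4: 5·C₂ = 4, so C₂ = 4/5.
Particular solution: y = 4cos(5x) + (4/5)sin(5x).


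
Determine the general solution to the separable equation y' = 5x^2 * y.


Separate variables: dy/y = 5x^2 dx.
Integrate: ln|y| = (5/3)x^3 + C₀.
Exponentiate: y = Ce^((5/3)x^3).


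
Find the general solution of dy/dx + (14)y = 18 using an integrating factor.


P(x) = 14, Q(x) = 18; integrating factor μ = e^(14x).
(μ y)' = 18e^(14x) ⇒ μ y = (9/7)e^(14x) + C.
Divide by μ: y = 9/7 + Ce^(-14x).


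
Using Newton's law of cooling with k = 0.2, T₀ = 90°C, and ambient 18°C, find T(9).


Newton's law: dT/dt = -k(T - T_a) has solution T(t) = T_a + (T₀ - T_a)e^(-kt).
Plug in T_a = 18, T₀ = 90, k = 0.2, t = 9: T(9) = 18 + (72)e^(-1.80) ≈ 29.9°C.


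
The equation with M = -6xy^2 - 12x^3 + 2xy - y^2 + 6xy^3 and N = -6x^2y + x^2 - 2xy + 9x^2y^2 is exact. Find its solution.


Check exactness: ∂M/∂y = -12xy + 2x - 2y + 18xy^2 and ∂N/∂x = -12xy + 2x - 2y + 18xy^2; equal, so the equation is exact.
Integrate M with respect to x (treating y as constant): ∫M dx = -3x^2y^2 - 3x^4 + x^2y - xy^2 + 3x^2y^3 + h(y).
Differentiate w.r.t. y and set equal to N: all terms match, so h'(y) = 0 and h is a constant absorbed into C.
General solution: -3x^2y^2 - 3x^4 + x^2y - xy^2 + 3x^2y^3 = C.


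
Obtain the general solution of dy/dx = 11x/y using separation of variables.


Separate variables: y dy = 11x dx.
Integrate both sides: y²/2 = (11/2)x^2 + C₀.
Multiply by 2: y² = 11x^2 + C.


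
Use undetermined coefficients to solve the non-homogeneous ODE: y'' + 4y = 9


Homogeneous part: r² + 4 = 0 ⇒ r = ±2i, so y_h = C₁cos(2x) + C₂sin(2x).
Try constant y_p = A; plug in: 4A = 9 ⇒ A = 9/4.
General solution: y = C₁cos(2x) + C₂sin(2x) + 9/4.


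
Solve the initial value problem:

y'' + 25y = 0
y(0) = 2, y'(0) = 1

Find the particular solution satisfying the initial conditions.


Characteristic roots of r² + 25 = 0 are ±5i, so y = C₁cos(5x) + C₂sin(5x).
Apply y(0) = 2: C₁ = 2. Differentiate and apply y'(0) = 1: 5·C₂ = 1, so C₂ = 1/5.
Particular solution: y = 2cos(5x) + (1/5)sin(5x).


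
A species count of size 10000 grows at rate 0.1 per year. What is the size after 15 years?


The ODE dP/dt = 0.1P has solution P(t) = P(0)e^(0.1t).
Substitute P(0) = 10000 and t = 15: P(15) = 10000 e^(1.50) ≈ 44817.


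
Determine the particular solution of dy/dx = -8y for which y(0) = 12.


General solution of y' = -8y is y = Ce^(-8x).
Apply y(0) = 12: C = 12.
Particular solution: y = 12e^(-8x).


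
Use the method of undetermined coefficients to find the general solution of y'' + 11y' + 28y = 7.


Characteristic roots of r² + 11r + 28 = 0 are -4, -7.
y_h = C₁e^(-4x) + C₂e^(-7x).
Constant forcing; try y_p = A. Then 28A = 7 ⇒ A = 1/4.
General solution: y = C₁e^(-4x) + C₂e^(-7x) + 1/4.


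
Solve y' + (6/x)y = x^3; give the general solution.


P(x) = 6/x ⇒ μ = x^6.
(x^6 y)' = x^6·x^3 = x^9.
Integrate: x^6 y = x^10/(10) + C.
Solve for y: y = (1/10)x^4 + C/x^6.


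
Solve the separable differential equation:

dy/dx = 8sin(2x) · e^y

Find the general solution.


Separate: e^(-y) dy = 8sin(2x) dx.
Integrate: -e^(-y) = -4cos(2x) + C₀.
Rearrange: e^(-y) = 4cos(2x) + C.


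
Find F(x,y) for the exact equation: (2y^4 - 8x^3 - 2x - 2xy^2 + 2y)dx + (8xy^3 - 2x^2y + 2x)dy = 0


Check exactness: ∂M/∂y = 8y^3 - 4xy + 2 and ∂N/∂x = 8y^3 - 4xy + 2; equal, so the equation is exact.
Integrate M with respect to x (treating y as constant): ∫M dx = 2xy^4 - 2x^4 - x^2 - x^2y^2 + 2xy + h(y).
Differentiate w.r.t. y and set equal to N: all terms match, so h'(y) = 0 and h is a constant absorbed into C.
General solution: 2xy^4 - 2x^4 - x^2 - x^2y^2 + 2xy = C.


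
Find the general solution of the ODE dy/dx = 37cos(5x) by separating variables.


g(y) = 1, so integrate directly: y = ∫ 37cos(5x) dx = (37/5)sin(5x) + C.


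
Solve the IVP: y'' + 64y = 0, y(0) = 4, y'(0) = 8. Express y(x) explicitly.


Characteristic roots of r² + 64 = 0 are ±8i, so y = C₁cos(8x) + C₂sin(8x).
Apply y(0) = 4: C₁ = 4. Differentiate and apply y'(0) = 8: 8·C₂ = 8, so C₂ = 1.
Particular solution: y = 4cos(8x) + sin(8x).


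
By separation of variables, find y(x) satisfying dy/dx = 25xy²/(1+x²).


Separate: dy/y² = 25x/(1+x²) dx.
Integrate LHS: ∫ dy/y² = -1/y.
Integrate RHS via u = 1+x²: (25/2)ln(1+x²) + C.
Result: -1/y = (25/2)ln(1+x²) + C.


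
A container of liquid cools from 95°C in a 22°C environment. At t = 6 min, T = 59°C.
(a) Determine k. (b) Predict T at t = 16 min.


Newton's law: T(t) = T_a + (T₀ - T_a)e^(-kt).
(a) Use T(6) = 59: (59 - 22)/(95 - 22) = e^(-k·6), so k = -ln(0.507)/6 ≈ 0.1133.
(b) Apply k to t = 16: T(16) = 22 + (73)e^(-1.812) ≈ 33.9°C.


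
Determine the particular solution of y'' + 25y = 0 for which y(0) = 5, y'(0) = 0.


Characteristic roots of r² + 25 = 0 are ±5i, so y = C₁cos(5x) + C₂sin(5x).
Apply y(0) = 5: C₁ = 5. Differentiate and apply y'(0) = 0: 5·C₂ = 0, so C₂ = 0.
Particular solution: y = 5cos(5x).


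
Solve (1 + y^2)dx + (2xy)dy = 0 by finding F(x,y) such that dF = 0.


Check exactness: ∂M/∂y = 2y and ∂N/∂x = 2y; equal, so the equation is exact.
Integrate M with respect to x (treating y as constant): ∫M dx = x + xy^2 + h(y).
Differentiate w.r.t. y and set equal to N: all terms match, so h'(y) = 0 and h is a constant absorbed into C.
General solution: x + xy^2 = C.


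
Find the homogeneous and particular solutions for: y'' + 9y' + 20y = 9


Characteristic roots of r² + 9r + 20 = 0 are -4, -5.
y_h = C₁e^(-4x) + C₂e^(-5x).
Constant forcing; try y_p = A. Then 20A = 9 ⇒ A = 9/20.
General solution: y = C₁e^(-4x) + C₂e^(-5x) + 9/20.


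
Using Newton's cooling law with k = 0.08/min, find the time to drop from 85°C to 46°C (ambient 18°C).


From T(t) = T_a + (T₀ - T_a)e^(-kt), set T(t) = 46:
(46 - 18) / (85 - 18) = e^(-0.08t), so t = -ln(0.418)/0.08 ≈ 10.9 minutes.


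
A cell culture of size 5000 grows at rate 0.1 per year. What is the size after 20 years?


The ODE dP/dt = 0.1P has solution P(t) = P(0)e^(0.1t).
Substitute P(0) = 5000 and t = 20: P(20) = 5000 e^(2.00) ≈ 36945.


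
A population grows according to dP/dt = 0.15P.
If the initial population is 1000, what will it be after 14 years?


The ODE dP/dt = 0.15P has solution P(t) = P(0)e^(0.15t).
Substitute P(0) = 1000 and t = 14: P(14) = 1000 e^(2.10) ≈ 8166.


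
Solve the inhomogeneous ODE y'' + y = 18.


Homogeneous part: r² + 1 = 0 ⇒ r = ±1i, so y_h = C₁cos(x) + C₂sin(x).
Try constant y_p = A; plug in: 1A = 18 ⇒ A = 18.
General solution: y = C₁cos(x) + C₂sin(x) + 18.


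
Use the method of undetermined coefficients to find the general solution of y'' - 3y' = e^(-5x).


Characteristic roots of r² - 3r = 0 are 3, 0.
y_h = C₁e^(3x) + C₂.
Forcing exponent -5 is not a characteristic root; try y_p = Ae^(-5x).
Substitute: A·(25 + (-3)·-5 + (0)) = A·40 = 1, so A = 1/40.
General solution: y = C₁e^(3x) + C₂ + (1/40)e^(-5x).


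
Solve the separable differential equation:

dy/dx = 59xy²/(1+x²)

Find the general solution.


Separate: dy/y² = 59x/(1+x²) dx.
Integrate LHS: ∫ dy/y² = -1/y.
Integrate RHS via u = 1+x²: (59/2)ln(1+x²) + C.
Result: -1/y = (59/2)ln(1+x²) + C.


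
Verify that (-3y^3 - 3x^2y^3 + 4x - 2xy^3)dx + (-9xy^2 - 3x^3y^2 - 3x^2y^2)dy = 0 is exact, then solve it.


Check exactness: ∂M/∂y = -9y^2 - 9x^2y^2 - 6xy^2 and ∂N/∂x = -9y^2 - 9x^2y^2 - 6xy^2; equal, so the equation is exact.
Integrate M with respect to x (treating y as constant): ∫M dx = -3xy^3 - x^3y^3 + 2x^2 - x^2y^3 + h(y).
Differentiate w.r.t. y and set equal to N: all terms match, so h'(y) = 0 and h is a constant absorbed into C.
General solution: -3xy^3 - x^3y^3 + 2x^2 - x^2y^3 = C.


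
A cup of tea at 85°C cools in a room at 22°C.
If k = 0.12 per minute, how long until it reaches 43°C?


From T(t) = T_a + (T₀ - T_a)e^(-kt), set T(t) = 43:
(43 - 22) / (85 - 22) = e^(-0.12t), so t = -ln(0.333)/0.12 ≈ 9.2 minutes.


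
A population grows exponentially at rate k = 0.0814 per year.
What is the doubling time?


Exponential growth: P(t) = P₀ e^(0.0814t). Set P(t)/P₀ = 2: e^(0.0814t) = 2.
Solve: t = ln(2)/0.0814 ≈ 8.52 years.


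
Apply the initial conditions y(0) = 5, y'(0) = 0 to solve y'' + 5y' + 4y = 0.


Characteristic roots of r² + 5r + 4 = 0 are -1, -4.
General solution y = c₁ e^(-x) + c₂ e^(-4x).
Apply y(0) = 5: c₁ + c₂ = 5. Apply y'(0) = 0: -1 c₁ - 4 c₂ = 0.
Solve: c₁ = 20/3, c₂ = -5/3.
Particular solution: y = (20/3)e^(-x) - (5/3)e^(-4x).


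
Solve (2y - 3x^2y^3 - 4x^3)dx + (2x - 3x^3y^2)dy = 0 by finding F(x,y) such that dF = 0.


Check exactness: ∂M/∂y = 2 - 9x^2y^2 and ∂N/∂x = 2 - 9x^2y^2; equal, so the equation is exact.
Integrate M with respect to x (treating y as constant): ∫M dx = 2xy - x^3y^3 - x^4 + h(y).
Differentiate w.r.t. y and set equal to N: all terms match, so h'(y) = 0 and h is a constant absorbed into C.
General solution: 2xy - x^3y^3 - x^4 = C.


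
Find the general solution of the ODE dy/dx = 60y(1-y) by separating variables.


Separate: dy/[y(1-y)] = 60 dx.
Partial fractions: 1/[y(1-y)] = 1/y + 1/(1-y).
Integrate: ln|y/(1-y)| = 60x + C₀.
Solve for y: y = 1/(1 + Ce^(-60x)).


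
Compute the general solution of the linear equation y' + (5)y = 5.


P(x) = 5, Q(x) = 5; integrating factor μ = e^(5x).
(μ y)' = 5e^(5x) ⇒ μ y = e^(5x) + C.
Divide by μ: y = 1 + Ce^(-5x).


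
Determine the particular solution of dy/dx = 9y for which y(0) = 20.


General solution of y' = 9y is y = Ce^(9x).
Apply y(0) = 20: C = 20.
Particular solution: y = 20e^(9x).


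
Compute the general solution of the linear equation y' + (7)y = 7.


P(x) = 7, Q(x) = 7; integrating factor μ = e^(7x).
(μ y)' = 7e^(7x) ⇒ μ y = e^(7x) + C.
Divide by μ: y = 1 + Ce^(-7x).


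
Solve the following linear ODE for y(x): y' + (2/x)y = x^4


P(x) = 2/x ⇒ μ = x^2.
(x^2 y)' = x^2·x^4 = x^6.
Integrate: x^2 y = x^7/(7) + C.
Solve for y: y = (1/7)x^5 + C/x^2.


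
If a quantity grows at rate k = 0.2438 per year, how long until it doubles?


Exponential growth: P(t) = P₀ e^(0.2438t). Set P(t)/P₀ = 2: e^(0.2438t) = 2.
Solve: t = ln(2)/0.2438 ≈ 2.84 years.


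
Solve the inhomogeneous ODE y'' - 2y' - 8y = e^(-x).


Characteristic roots of r² - 2r - 8 = 0 are 4, -2.
y_h = C₁e^(4x) + C₂e^(-2x).
Forcing exponent -1 is not a characteristic root; try y_p = Ae^(-x).
Substitute: A·(1 + (-2)·-1 + (-8)) = A·-5 = 1, so A = -1/5.
General solution: y = C₁e^(4x) + C₂e^(-2x) - (1/5)e^(-x).


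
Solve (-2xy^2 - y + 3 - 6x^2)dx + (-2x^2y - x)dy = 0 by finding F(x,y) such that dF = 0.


Check exactness: ∂M/∂y = -4xy - 1 and ∂N/∂x = -4xy - 1; equal, so the equation is exact.
Integrate M with respect to x (treating y as constant): ∫M dx = -x^2y^2 - xy + 3x - 2x^3 + h(y).
Differentiate w.r.t. y and set equal to N: all terms match, so h'(y) = 0 and h is a constant absorbed into C.
General solution: -x^2y^2 - xy + 3x - 2x^3 = C.


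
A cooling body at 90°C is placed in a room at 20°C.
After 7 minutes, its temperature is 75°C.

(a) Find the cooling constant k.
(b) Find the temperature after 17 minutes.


Newton's law: T(t) = T_a + (T₀ - T_a)e^(-kt).
(a) Use T(7) = 75: (75 - 20)/(90 - 20) = e^(-k·7), so k = -ln(0.786)/7 ≈ 0.0345.
(b) Apply k to t = 17: T(17) = 20 + (70)e^(-0.586) ≈ 59.0°C.


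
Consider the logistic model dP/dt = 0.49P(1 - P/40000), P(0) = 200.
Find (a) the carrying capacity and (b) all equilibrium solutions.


Logistic ODE dP/dt = 0.49P(1 - P/40000) has equilibria where dP/dt = 0, i.e. P = 0 or P = 40000.
The coefficient (1 - P/K) = 0 when P = K, identifying K = 40000 as the carrying capacity.
(a) K = 40000; (b) equilibria P = 0 and P = 40000.
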